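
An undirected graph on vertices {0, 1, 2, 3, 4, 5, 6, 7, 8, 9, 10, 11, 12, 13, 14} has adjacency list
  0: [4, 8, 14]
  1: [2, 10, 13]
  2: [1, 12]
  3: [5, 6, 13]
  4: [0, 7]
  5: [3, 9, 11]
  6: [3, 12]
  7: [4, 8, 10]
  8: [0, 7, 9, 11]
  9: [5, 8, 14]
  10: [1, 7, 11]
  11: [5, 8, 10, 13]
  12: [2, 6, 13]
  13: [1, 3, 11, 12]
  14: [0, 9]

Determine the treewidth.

A width-3 tree decomposition is:
Bags: B1 = {1, 2, 6, 12}  B2 = {1, 6, 12, 13}  B3 = {1, 3, 6, 13}  B4 = {1, 3, 10, 13}  B5 = {3, 10, 11, 13}  B6 = {3, 5, 10, 11}  B7 = {5, 7, 10, 11}  B8 = {5, 7, 8, 11}  B9 = {5, 7, 8, 9}  B10 = {4, 7, 8, 9}  B11 = {0, 4, 8, 9}  B12 = {0, 4, 9, 14}
Tree: B1–B2, B2–B3, B3–B4, B4–B5, B5–B6, B6–B7, B7–B8, B8–B9, B9–B10, B10–B11, B11–B12
Each bag holds 4 vertices, so the decomposition has width 3, which upper-bounds the treewidth. For the lower bound: the 4 vertex sets {2,6,12}, {1}, {13}, {3,5,10,11} are disjoint, each induces a connected subgraph, and every pair is joined by at least one edge of G. Contracting each set to a single vertex therefore yields K_{4} as a minor, and since treewidth is minor-monotone, tw(G) ≥ tw(K_{4}) = 3. The upper and lower bounds meet at 3, so that is the treewidth.

3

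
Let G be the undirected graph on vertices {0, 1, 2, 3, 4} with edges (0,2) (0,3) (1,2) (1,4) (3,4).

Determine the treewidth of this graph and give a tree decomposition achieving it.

Treewidth 2.
Bags: B1 = {0, 1, 2}  B2 = {0, 1, 3}  B3 = {1, 3, 4}
Tree: B1–B2, B2–B3

Each bag holds 3 vertices, so the decomposition has width 2, which upper-bounds the treewidth. For the lower bound, G contains the cycle 1–2–0–3–4–1, so G is not a forest; only forests have treewidth ≤ 1, hence tw(G) ≥ 2. Hence tw(G) = 2 exactly.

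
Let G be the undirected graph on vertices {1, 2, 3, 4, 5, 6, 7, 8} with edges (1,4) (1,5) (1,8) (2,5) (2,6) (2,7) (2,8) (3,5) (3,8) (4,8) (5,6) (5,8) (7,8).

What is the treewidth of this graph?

2

A width-2 tree decomposition is:
Bags: B1 = {1, 5, 8}  B2 = {2, 5, 8}  B3 = {2, 5, 6}  B4 = {3, 5, 8}  B5 = {1, 4, 8}  B6 = {2, 7, 8}
Tree: B1–B2, B2–B3, B1–B4, B1–B5, B2–B6
Every bag has size at most 3, so the width is 3 − 1 = 2 and tw(G) ≤ 2. On the other hand G contains the 3-clique {1, 4, 8}. A clique must lie in a single bag of any decomposition, so no decomposition can have width below 2. Combining the bounds, tw(G) = 2.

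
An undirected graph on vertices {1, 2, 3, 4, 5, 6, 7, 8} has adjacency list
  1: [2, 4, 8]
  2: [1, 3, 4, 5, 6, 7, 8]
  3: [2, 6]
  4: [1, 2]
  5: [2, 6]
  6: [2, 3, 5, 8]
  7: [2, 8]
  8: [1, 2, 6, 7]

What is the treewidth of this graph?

2

A width-2 tree decomposition is:
Bags: B1 = {1, 2, 8}  B2 = {2, 7, 8}  B3 = {1, 2, 4}  B4 = {2, 6, 8}  B5 = {2, 3, 6}  B6 = {2, 5, 6}
Tree: B1–B2, B1–B3, B1–B4, B4–B5, B4–B6
Each bag holds 3 vertices, so the decomposition has width 2, which upper-bounds the treewidth. For the lower bound, the 3 vertices {1, 2, 8} are pairwise adjacent, and any tree decomposition puts a clique entirely inside one bag — forcing width ≥ 2. The upper and lower bounds meet at 2, so that is the treewidth.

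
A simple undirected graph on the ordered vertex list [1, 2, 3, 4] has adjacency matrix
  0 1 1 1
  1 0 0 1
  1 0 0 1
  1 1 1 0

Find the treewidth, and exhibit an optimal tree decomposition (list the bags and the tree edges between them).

The largest bag has 3 vertices, giving width 2; this decomposition certifies tw(G) ≤ 2. For the lower bound, the 3 vertices {1, 2, 4} are pairwise adjacent, and any tree decomposition puts a clique entirely inside one bag — forcing width ≥ 2. The upper and lower bounds meet at 2, so that is the treewidth.

Treewidth 2.
One such decomposition:
Bags: B1 = {1, 2, 4}  B2 = {1, 3, 4}
Tree: B1–B2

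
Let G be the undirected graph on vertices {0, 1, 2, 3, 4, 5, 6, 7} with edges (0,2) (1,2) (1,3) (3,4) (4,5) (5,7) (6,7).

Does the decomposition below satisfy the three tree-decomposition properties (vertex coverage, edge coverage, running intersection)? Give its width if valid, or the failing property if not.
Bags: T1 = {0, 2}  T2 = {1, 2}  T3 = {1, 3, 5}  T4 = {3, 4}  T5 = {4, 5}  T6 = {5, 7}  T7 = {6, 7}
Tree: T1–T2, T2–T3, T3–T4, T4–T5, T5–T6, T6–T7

No — bags containing vertex 5 are not connected in the tree.

A tree decomposition must satisfy three properties: every vertex lies in some bag; for every edge, both endpoints lie together in some bag; and for every vertex, the bags containing it form a connected subtree. Here bags containing vertex 5 are not connected in the tree, so the decomposition is invalid.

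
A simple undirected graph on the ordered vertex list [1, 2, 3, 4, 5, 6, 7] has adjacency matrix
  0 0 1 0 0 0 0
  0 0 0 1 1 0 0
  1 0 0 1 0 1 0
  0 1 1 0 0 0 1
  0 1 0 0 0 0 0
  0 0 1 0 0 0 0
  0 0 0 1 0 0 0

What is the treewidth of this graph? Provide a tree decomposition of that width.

Every bag has size at most 2, so the width is 2 − 1 = 1 and tw(G) ≤ 1. Any graph with an edge has treewidth ≥ 1, and G has the edge 4–3. Therefore the treewidth is 1.

Treewidth 1.
Bags: B1 = {3, 4}  B2 = {4, 7}  B3 = {2, 4}  B4 = {3, 6}  B5 = {1, 3}  B6 = {2, 5}
Tree: B1–B2, B1–B3, B1–B4, B4–B5, B3–B6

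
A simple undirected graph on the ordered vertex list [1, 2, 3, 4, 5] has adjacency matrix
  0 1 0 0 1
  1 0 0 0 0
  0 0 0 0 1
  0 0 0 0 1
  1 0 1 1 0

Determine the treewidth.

1

A width-1 tree decomposition is:
Bags: B1 = {3, 5}  B2 = {1, 5}  B3 = {1, 2}  B4 = {4, 5}
Tree: B1–B2, B2–B3, B2–B4
Every bag has size at most 2, so the width is 2 − 1 = 1 and tw(G) ≤ 1. Any graph with an edge has treewidth ≥ 1, and G has the edge 5–3. Combining the bounds, tw(G) = 1.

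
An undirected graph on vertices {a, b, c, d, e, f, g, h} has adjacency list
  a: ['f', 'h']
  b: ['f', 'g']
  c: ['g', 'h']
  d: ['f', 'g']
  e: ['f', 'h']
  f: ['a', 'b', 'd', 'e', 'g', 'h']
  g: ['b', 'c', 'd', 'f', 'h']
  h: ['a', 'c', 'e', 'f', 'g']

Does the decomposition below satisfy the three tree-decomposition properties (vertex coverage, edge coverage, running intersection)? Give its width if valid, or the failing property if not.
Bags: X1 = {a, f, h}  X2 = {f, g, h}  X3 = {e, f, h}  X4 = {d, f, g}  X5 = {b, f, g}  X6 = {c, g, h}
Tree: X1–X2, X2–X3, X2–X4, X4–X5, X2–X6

Every vertex of G appears in some bag (union = {a, b, c, d, e, f, g, h}); every edge is covered by a bag; and for each vertex v the set of bags containing v is connected in the bag tree. The decomposition is therefore valid. The largest bag has 3 vertices, so the width is 2.

Yes; width 2.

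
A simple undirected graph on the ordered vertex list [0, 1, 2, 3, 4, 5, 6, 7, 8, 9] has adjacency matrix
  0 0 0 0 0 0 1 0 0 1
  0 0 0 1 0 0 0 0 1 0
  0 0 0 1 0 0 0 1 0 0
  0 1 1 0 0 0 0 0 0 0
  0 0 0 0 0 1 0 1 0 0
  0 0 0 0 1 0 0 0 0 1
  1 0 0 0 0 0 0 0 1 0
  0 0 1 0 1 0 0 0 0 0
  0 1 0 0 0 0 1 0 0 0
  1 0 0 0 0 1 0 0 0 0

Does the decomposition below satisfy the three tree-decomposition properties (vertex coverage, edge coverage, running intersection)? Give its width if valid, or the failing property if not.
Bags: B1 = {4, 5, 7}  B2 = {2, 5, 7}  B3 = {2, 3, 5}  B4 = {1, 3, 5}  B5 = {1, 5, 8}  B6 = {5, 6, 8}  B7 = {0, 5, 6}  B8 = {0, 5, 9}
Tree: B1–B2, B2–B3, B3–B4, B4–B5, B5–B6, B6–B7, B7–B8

Checking the three conditions: (i) the bags cover all of {0, 1, 2, 3, 4, 5, 6, 7, 8, 9}; (ii) for each edge, some bag contains both endpoints; (iii) the bags containing any fixed vertex form a subtree. All hold, so the decomposition is valid with width 3 − 1 = 2.

Yes; width 2.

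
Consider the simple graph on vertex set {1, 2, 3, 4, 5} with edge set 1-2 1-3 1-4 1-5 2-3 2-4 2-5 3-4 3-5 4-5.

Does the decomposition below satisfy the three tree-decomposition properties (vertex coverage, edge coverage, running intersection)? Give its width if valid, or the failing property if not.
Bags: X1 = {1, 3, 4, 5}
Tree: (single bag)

No — vertex 2 appears in no bag.

A tree decomposition must satisfy three properties: every vertex lies in some bag; for every edge, both endpoints lie together in some bag; and for every vertex, the bags containing it form a connected subtree. Here vertex 2 appears in no bag, so the decomposition is invalid.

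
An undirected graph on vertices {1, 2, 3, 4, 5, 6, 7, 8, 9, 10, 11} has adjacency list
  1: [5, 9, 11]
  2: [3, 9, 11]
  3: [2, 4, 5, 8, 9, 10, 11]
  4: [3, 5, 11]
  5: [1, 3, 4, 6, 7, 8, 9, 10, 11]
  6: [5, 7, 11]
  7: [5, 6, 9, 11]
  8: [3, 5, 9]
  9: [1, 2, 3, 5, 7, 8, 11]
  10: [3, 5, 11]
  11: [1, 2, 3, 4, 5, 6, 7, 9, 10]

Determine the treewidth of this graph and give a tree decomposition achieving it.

Each bag holds 4 vertices, so the decomposition has width 3, which upper-bounds the treewidth. On the other hand G contains the 4-clique {2, 3, 9, 11}. A clique must lie in a single bag of any decomposition, so no decomposition can have width below 3. The upper and lower bounds meet at 3, so that is the treewidth.

Treewidth 3.
One optimal decomposition is:
Bags: B1 = {5, 7, 9, 11}  B2 = {3, 5, 9, 11}  B3 = {3, 5, 8, 9}  B4 = {1, 5, 9, 11}  B5 = {3, 5, 10, 11}  B6 = {2, 3, 9, 11}  B7 = {5, 6, 7, 11}  B8 = {3, 4, 5, 11}
Tree: B1–B2, B2–B3, B2–B4, B2–B5, B2–B6, B1–B7, B5–B8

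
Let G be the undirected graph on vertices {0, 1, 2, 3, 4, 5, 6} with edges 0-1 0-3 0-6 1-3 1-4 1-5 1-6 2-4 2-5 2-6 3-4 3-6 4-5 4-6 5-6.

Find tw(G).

A width-3 tree decomposition is:
Bags: B1 = {1, 4, 5, 6}  B2 = {1, 3, 4, 6}  B3 = {0, 1, 3, 6}  B4 = {2, 4, 5, 6}
Tree: B1–B2, B2–B3, B1–B4
Each bag holds 4 vertices, so the decomposition has width 3, which upper-bounds the treewidth. Conversely, {0, 1, 3, 6} is a clique of size 4, and the vertices of any clique must share a bag in every tree decomposition; so some bag has ≥ 4 vertices and tw(G) ≥ 3. Hence tw(G) = 3 exactly.

3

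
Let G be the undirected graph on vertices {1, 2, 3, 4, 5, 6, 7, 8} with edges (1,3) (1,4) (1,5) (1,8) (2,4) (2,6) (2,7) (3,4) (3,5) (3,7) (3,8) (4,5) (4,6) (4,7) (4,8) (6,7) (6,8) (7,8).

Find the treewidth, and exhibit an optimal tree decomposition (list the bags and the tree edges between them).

The largest bag has 4 vertices, giving width 3; this decomposition certifies tw(G) ≤ 3. On the other hand G contains the 4-clique {2, 4, 6, 7}. A clique must lie in a single bag of any decomposition, so no decomposition can have width below 3. The upper and lower bounds meet at 3, so that is the treewidth.

Treewidth 3.
One such decomposition:
Bags: B1 = {1, 3, 4, 8}  B2 = {1, 3, 4, 5}  B3 = {3, 4, 7, 8}  B4 = {4, 6, 7, 8}  B5 = {2, 4, 6, 7}
Tree: B1–B2, B1–B3, B3–B4, B4–B5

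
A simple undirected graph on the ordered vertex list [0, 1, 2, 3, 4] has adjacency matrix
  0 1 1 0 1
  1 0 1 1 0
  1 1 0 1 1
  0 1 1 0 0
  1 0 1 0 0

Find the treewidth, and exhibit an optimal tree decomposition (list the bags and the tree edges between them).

Every bag has size at most 3, so the width is 3 − 1 = 2 and tw(G) ≤ 2. For the lower bound, the 3 vertices {0, 1, 2} are pairwise adjacent, and any tree decomposition puts a clique entirely inside one bag — forcing width ≥ 2. Combining the bounds, tw(G) = 2.

Treewidth 2.
One optimal decomposition is:
Bags: B1 = {1, 2, 3}  B2 = {0, 1, 2}  B3 = {0, 2, 4}
Tree: B1–B2, B2–B3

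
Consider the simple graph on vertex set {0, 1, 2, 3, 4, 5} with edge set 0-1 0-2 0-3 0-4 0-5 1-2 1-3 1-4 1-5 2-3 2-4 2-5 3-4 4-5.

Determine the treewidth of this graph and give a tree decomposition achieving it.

Treewidth 4.
One such decomposition:
Bags: B1 = {0, 1, 2, 4, 5}  B2 = {0, 1, 2, 3, 4}
Tree: B1–B2

Every bag has size at most 5, so the width is 5 − 1 = 4 and tw(G) ≤ 4. On the other hand G contains the 5-clique {0, 1, 2, 3, 4}. A clique must lie in a single bag of any decomposition, so no decomposition can have width below 4. Therefore the treewidth is 4.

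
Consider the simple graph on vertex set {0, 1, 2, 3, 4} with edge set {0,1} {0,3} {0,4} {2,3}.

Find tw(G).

1

A width-1 tree decomposition is:
Bags: B1 = {0, 4}  B2 = {0, 1}  B3 = {0, 3}  B4 = {2, 3}
Tree: B1–B2, B1–B3, B3–B4
Each bag holds 2 vertices, so the decomposition has width 1, which upper-bounds the treewidth. G has an edge, so its treewidth is at least 1. The upper and lower bounds meet at 1, so that is the treewidth.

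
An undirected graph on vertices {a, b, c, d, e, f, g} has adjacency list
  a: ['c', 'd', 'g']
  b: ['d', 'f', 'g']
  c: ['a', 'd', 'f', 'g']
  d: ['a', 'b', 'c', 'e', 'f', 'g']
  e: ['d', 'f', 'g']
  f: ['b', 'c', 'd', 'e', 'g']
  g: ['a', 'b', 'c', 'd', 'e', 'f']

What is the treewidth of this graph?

A width-3 tree decomposition is:
Bags: B1 = {c, d, f, g}  B2 = {d, e, f, g}  B3 = {a, c, d, g}  B4 = {b, d, f, g}
Tree: B1–B2, B1–B3, B1–B4
Each bag holds 4 vertices, so the decomposition has width 3, which upper-bounds the treewidth. On the other hand G contains the 4-clique {a, c, d, g}. A clique must lie in a single bag of any decomposition, so no decomposition can have width below 3. Combining the bounds, tw(G) = 3.

3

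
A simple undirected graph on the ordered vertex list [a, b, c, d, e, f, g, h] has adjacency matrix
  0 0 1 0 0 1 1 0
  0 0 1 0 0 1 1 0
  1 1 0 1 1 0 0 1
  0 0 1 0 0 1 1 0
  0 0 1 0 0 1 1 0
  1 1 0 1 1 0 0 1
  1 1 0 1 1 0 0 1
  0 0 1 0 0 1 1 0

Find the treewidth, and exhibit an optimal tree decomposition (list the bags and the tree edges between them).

Treewidth 3.
Bags: B1 = {a, c, f, g}  B2 = {c, e, f, g}  B3 = {b, c, f, g}  B4 = {c, f, g, h}  B5 = {c, d, f, g}
Tree: B1–B2, B2–B3, B3–B4, B4–B5

The largest bag has 4 vertices, giving width 3; this decomposition certifies tw(G) ≤ 3. For the lower bound: the 4 vertex sets {a,g}, {c,e}, {f}, {b} are disjoint, each induces a connected subgraph, and every pair is joined by at least one edge of G. Contracting each set to a single vertex therefore yields K_{4} as a minor, and since treewidth is minor-monotone, tw(G) ≥ tw(K_{4}) = 3. Combining the bounds, tw(G) = 3.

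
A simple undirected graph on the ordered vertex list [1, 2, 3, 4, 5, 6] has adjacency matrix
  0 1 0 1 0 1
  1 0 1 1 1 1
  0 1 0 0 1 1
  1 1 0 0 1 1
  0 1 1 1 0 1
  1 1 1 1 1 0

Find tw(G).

A width-3 tree decomposition is:
Bags: B1 = {2, 4, 5, 6}  B2 = {1, 2, 4, 6}  B3 = {2, 3, 5, 6}
Tree: B1–B2, B1–B3
The largest bag has 4 vertices, giving width 3; this decomposition certifies tw(G) ≤ 3. Conversely, {2, 3, 5, 6} is a clique of size 4, and the vertices of any clique must share a bag in every tree decomposition; so some bag has ≥ 4 vertices and tw(G) ≥ 3. Combining the bounds, tw(G) = 3.

3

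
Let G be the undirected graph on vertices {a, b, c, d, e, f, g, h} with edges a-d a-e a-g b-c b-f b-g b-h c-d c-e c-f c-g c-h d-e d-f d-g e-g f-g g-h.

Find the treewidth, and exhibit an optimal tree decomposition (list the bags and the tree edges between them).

Treewidth 3.
One optimal decomposition is:
Bags: B1 = {c, d, f, g}  B2 = {b, c, f, g}  B3 = {c, d, e, g}  B4 = {b, c, g, h}  B5 = {a, d, e, g}
Tree: B1–B2, B1–B3, B2–B4, B3–B5

Each bag holds 4 vertices, so the decomposition has width 3, which upper-bounds the treewidth. On the other hand G contains the 4-clique {c, d, e, g}. A clique must lie in a single bag of any decomposition, so no decomposition can have width below 3. The upper and lower bounds meet at 3, so that is the treewidth.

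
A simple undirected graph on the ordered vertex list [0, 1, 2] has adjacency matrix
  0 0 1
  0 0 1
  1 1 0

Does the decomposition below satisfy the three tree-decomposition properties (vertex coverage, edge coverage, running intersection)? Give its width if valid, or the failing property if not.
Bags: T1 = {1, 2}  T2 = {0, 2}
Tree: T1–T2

Checking the three conditions: (i) the bags cover all of {0, 1, 2}; (ii) for each edge, some bag contains both endpoints; (iii) the bags containing any fixed vertex form a subtree. All hold, so the decomposition is valid with width 2 − 1 = 1.

Yes; width 1.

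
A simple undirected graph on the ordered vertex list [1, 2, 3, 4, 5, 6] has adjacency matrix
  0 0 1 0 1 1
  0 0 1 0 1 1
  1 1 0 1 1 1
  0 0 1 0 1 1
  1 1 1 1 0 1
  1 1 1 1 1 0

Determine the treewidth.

3

A width-3 tree decomposition is:
Bags: B1 = {2, 3, 5, 6}  B2 = {1, 3, 5, 6}  B3 = {3, 4, 5, 6}
Tree: B1–B2, B1–B3
Every bag has size at most 4, so the width is 4 − 1 = 3 and tw(G) ≤ 3. For the lower bound, the 4 vertices {1, 3, 5, 6} are pairwise adjacent, and any tree decomposition puts a clique entirely inside one bag — forcing width ≥ 3. The upper and lower bounds meet at 3, so that is the treewidth.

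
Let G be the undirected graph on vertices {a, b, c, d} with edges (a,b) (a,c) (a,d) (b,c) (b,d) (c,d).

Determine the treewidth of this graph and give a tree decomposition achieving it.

Treewidth 3.
One optimal decomposition is:
Bags: B1 = {a, b, c, d}
Tree: (single bag)

A single bag containing all 4 vertices is trivially a valid decomposition of width 3. For the lower bound, the 4 vertices {a, b, c, d} are pairwise adjacent, and any tree decomposition puts a clique entirely inside one bag — forcing width ≥ 3. The upper and lower bounds meet at 3, so that is the treewidth.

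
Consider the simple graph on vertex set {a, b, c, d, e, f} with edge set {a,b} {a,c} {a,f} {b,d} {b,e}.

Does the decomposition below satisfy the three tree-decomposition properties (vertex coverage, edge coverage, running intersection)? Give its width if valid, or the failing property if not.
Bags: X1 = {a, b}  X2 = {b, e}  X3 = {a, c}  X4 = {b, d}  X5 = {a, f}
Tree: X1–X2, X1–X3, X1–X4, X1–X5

Vertex coverage: the bags together contain {a, b, c, d, e, f}, the full vertex set. Edge coverage: each edge of G has both endpoints in at least one bag. Running intersection: for every vertex, the bags containing it form a connected subtree. All three properties hold, so this is a valid tree decomposition of width max|bag| − 1 = 1, and hence tw(G) ≤ 1.

Yes; width 1.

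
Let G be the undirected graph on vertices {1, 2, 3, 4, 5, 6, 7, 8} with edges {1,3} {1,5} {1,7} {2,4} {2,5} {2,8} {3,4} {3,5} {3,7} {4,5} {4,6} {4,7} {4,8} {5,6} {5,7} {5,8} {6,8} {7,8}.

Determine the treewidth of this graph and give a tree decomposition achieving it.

Treewidth 3.
Bags: B1 = {3, 4, 5, 7}  B2 = {1, 3, 5, 7}  B3 = {4, 5, 7, 8}  B4 = {4, 5, 6, 8}  B5 = {2, 4, 5, 8}
Tree: B1–B2, B1–B3, B3–B4, B3–B5

Each bag holds 4 vertices, so the decomposition has width 3, which upper-bounds the treewidth. Conversely, {1, 3, 5, 7} is a clique of size 4, and the vertices of any clique must share a bag in every tree decomposition; so some bag has ≥ 4 vertices and tw(G) ≥ 3. Combining the bounds, tw(G) = 3.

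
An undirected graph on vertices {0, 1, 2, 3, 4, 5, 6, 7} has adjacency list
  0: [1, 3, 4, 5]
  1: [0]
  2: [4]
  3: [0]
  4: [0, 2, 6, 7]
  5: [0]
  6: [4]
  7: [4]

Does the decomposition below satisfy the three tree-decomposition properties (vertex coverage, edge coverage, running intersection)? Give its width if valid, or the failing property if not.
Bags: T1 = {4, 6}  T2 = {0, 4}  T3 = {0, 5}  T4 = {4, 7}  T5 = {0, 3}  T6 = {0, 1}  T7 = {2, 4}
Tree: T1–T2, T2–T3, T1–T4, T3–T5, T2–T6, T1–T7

Checking the three conditions: (i) the bags cover all of {0, 1, 2, 3, 4, 5, 6, 7}; (ii) for each edge, some bag contains both endpoints; (iii) the bags containing any fixed vertex form a subtree. All hold, so the decomposition is valid with width 2 − 1 = 1.

Yes; width 1.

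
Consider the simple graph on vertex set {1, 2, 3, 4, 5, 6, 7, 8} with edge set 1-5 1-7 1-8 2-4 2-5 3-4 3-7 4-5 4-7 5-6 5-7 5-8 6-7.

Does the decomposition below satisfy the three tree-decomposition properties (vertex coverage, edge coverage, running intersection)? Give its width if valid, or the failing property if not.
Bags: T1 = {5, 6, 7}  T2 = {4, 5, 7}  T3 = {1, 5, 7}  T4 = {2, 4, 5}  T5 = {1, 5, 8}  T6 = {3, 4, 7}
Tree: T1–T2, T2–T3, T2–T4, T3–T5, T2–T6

Yes; width 2.

Every vertex of G appears in some bag (union = {1, 2, 3, 4, 5, 6, 7, 8}); every edge is covered by a bag; and for each vertex v the set of bags containing v is connected in the bag tree. The decomposition is therefore valid. The largest bag has 3 vertices, so the width is 2.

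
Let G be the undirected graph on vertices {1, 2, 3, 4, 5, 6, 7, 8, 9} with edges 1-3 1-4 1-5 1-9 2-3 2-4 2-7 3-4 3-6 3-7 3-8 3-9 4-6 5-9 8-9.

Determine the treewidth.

A width-2 tree decomposition is:
Bags: B1 = {2, 3, 4}  B2 = {3, 4, 6}  B3 = {1, 3, 4}  B4 = {1, 3, 9}  B5 = {2, 3, 7}  B6 = {3, 8, 9}  B7 = {1, 5, 9}
Tree: B1–B2, B1–B3, B3–B4, B1–B5, B4–B6, B4–B7
Each bag holds 3 vertices, so the decomposition has width 2, which upper-bounds the treewidth. Conversely, {3, 8, 9} is a clique of size 3, and the vertices of any clique must share a bag in every tree decomposition; so some bag has ≥ 3 vertices and tw(G) ≥ 2. Therefore the treewidth is 2.

2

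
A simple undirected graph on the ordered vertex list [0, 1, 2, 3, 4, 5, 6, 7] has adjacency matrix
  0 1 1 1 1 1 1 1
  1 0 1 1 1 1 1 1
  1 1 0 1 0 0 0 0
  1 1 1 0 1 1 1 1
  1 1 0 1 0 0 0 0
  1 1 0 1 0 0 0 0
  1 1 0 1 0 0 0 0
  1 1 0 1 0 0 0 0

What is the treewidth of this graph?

3

A width-3 tree decomposition is:
Bags: B1 = {0, 1, 3, 6}  B2 = {0, 1, 3, 4}  B3 = {0, 1, 3, 7}  B4 = {0, 1, 3, 5}  B5 = {0, 1, 2, 3}
Tree: B1–B2, B2–B3, B2–B4, B4–B5
The largest bag has 4 vertices, giving width 3; this decomposition certifies tw(G) ≤ 3. For the lower bound, the 4 vertices {0, 1, 2, 3} are pairwise adjacent, and any tree decomposition puts a clique entirely inside one bag — forcing width ≥ 3. Therefore the treewidth is 3.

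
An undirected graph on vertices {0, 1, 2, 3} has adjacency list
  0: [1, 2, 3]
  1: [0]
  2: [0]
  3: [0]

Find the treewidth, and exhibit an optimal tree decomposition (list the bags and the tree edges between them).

Treewidth 1.
One optimal decomposition is:
Bags: B1 = {0, 3}  B2 = {0, 2}  B3 = {0, 1}
Tree: B1–B2, B2–B3

The largest bag has 2 vertices, giving width 1; this decomposition certifies tw(G) ≤ 1. Since G has at least one edge (e.g. 0–3), it is not an edgeless graph, so tw(G) ≥ 1. Combining the bounds, tw(G) = 1.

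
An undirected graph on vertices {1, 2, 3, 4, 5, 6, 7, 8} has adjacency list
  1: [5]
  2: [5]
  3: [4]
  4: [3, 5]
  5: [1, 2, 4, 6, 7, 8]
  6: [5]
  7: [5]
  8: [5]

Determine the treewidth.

1

A width-1 tree decomposition is:
Bags: B1 = {5, 8}  B2 = {5, 6}  B3 = {4, 5}  B4 = {3, 4}  B5 = {2, 5}  B6 = {5, 7}  B7 = {1, 5}
Tree: B1–B2, B1–B3, B3–B4, B2–B5, B1–B6, B5–B7
The largest bag has 2 vertices, giving width 1; this decomposition certifies tw(G) ≤ 1. Since G has at least one edge (e.g. 8–5), it is not an edgeless graph, so tw(G) ≥ 1. Hence tw(G) = 1 exactly.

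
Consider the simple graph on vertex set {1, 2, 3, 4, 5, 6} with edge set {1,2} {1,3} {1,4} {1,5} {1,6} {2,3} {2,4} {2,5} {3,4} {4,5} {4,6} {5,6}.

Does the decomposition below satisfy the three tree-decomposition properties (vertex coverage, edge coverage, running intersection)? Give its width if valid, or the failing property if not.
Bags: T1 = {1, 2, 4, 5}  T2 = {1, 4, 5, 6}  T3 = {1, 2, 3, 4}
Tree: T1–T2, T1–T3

Yes; width 3.

Vertex coverage: the bags together contain {1, 2, 3, 4, 5, 6}, the full vertex set. Edge coverage: each edge of G has both endpoints in at least one bag. Running intersection: for every vertex, the bags containing it form a connected subtree. All three properties hold, so this is a valid tree decomposition of width max|bag| − 1 = 3, and hence tw(G) ≤ 3.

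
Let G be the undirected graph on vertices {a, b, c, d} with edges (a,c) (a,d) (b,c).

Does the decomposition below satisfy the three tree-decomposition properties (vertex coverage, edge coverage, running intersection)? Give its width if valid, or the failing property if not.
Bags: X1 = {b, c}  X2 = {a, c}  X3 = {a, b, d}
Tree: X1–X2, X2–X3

No — bags containing vertex b are not connected in the tree.

A tree decomposition must satisfy three properties: every vertex lies in some bag; for every edge, both endpoints lie together in some bag; and for every vertex, the bags containing it form a connected subtree. Here bags containing vertex b are not connected in the tree, so the decomposition is invalid.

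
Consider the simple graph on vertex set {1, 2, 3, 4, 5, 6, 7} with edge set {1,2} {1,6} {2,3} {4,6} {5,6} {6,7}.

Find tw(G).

1

A width-1 tree decomposition is:
Bags: B1 = {1, 6}  B2 = {4, 6}  B3 = {1, 2}  B4 = {6, 7}  B5 = {5, 6}  B6 = {2, 3}
Tree: B1–B2, B1–B3, B1–B4, B1–B5, B3–B6
The largest bag has 2 vertices, giving width 1; this decomposition certifies tw(G) ≤ 1. Any graph with an edge has treewidth ≥ 1, and G has the edge 6–1. Hence tw(G) = 1 exactly.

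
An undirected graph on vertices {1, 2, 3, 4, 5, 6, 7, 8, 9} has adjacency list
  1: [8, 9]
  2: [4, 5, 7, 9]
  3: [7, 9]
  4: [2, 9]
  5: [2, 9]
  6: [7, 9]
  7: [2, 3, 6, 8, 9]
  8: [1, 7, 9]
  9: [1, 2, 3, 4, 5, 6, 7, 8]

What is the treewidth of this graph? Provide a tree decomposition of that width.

Treewidth 2.
One such decomposition:
Bags: B1 = {7, 8, 9}  B2 = {2, 7, 9}  B3 = {6, 7, 9}  B4 = {2, 4, 9}  B5 = {3, 7, 9}  B6 = {2, 5, 9}  B7 = {1, 8, 9}
Tree: B1–B2, B1–B3, B2–B4, B2–B5, B2–B6, B1–B7

Every bag has size at most 3, so the width is 3 − 1 = 2 and tw(G) ≤ 2. Conversely, {1, 8, 9} is a clique of size 3, and the vertices of any clique must share a bag in every tree decomposition; so some bag has ≥ 3 vertices and tw(G) ≥ 2. Combining the bounds, tw(G) = 2.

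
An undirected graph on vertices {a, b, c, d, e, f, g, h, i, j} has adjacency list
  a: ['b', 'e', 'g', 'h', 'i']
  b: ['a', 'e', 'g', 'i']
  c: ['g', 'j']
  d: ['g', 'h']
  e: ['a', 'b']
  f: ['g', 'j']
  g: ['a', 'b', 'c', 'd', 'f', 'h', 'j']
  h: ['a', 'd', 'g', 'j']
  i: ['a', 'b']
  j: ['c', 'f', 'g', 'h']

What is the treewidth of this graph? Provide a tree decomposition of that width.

Treewidth 2.
Bags: B1 = {a, b, g}  B2 = {a, g, h}  B3 = {a, b, e}  B4 = {g, h, j}  B5 = {a, b, i}  B6 = {f, g, j}  B7 = {d, g, h}  B8 = {c, g, j}
Tree: B1–B2, B1–B3, B2–B4, B1–B5, B4–B6, B2–B7, B4–B8

Each bag holds 3 vertices, so the decomposition has width 2, which upper-bounds the treewidth. On the other hand G contains the 3-clique {g, h, j}. A clique must lie in a single bag of any decomposition, so no decomposition can have width below 2. Therefore the treewidth is 2.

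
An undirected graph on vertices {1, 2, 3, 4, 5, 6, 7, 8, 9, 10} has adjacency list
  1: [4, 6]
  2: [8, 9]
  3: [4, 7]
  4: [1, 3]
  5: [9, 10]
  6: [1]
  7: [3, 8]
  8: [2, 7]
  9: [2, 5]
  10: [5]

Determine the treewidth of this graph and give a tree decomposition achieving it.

Treewidth 1.
Bags: B1 = {5, 10}  B2 = {5, 9}  B3 = {2, 9}  B4 = {2, 8}  B5 = {7, 8}  B6 = {3, 7}  B7 = {3, 4}  B8 = {1, 4}  B9 = {1, 6}
Tree: B1–B2, B2–B3, B3–B4, B4–B5, B5–B6, B6–B7, B7–B8, B8–B9

Every bag has size at most 2, so the width is 2 − 1 = 1 and tw(G) ≤ 1. Since G has at least one edge (e.g. 10–5), it is not an edgeless graph, so tw(G) ≥ 1. Combining the bounds, tw(G) = 1.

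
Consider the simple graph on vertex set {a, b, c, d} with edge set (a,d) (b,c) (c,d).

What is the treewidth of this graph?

A width-1 tree decomposition is:
Bags: B1 = {a, d}  B2 = {c, d}  B3 = {b, c}
Tree: B1–B2, B2–B3
The largest bag has 2 vertices, giving width 1; this decomposition certifies tw(G) ≤ 1. Any graph with an edge has treewidth ≥ 1, and G has the edge a–d. Therefore the treewidth is 1.

1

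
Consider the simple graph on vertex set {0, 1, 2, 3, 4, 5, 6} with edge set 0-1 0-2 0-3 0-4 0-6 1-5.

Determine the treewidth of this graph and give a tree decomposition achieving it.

Each bag holds 2 vertices, so the decomposition has width 1, which upper-bounds the treewidth. Since G has at least one edge (e.g. 0–2), it is not an edgeless graph, so tw(G) ≥ 1. Combining the bounds, tw(G) = 1.

Treewidth 1.
Bags: B1 = {0, 2}  B2 = {0, 1}  B3 = {0, 6}  B4 = {0, 3}  B5 = {1, 5}  B6 = {0, 4}
Tree: B1–B2, B1–B3, B1–B4, B2–B5, B1–B6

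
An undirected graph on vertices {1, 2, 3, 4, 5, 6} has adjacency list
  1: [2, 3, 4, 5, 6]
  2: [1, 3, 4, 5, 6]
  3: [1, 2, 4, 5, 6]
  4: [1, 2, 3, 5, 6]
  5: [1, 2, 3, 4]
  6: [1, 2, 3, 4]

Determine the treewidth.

A width-4 tree decomposition is:
Bags: B1 = {1, 2, 3, 4, 6}  B2 = {1, 2, 3, 4, 5}
Tree: B1–B2
Each bag holds 5 vertices, so the decomposition has width 4, which upper-bounds the treewidth. On the other hand G contains the 5-clique {1, 2, 3, 4, 5}. A clique must lie in a single bag of any decomposition, so no decomposition can have width below 4. The upper and lower bounds meet at 4, so that is the treewidth.

4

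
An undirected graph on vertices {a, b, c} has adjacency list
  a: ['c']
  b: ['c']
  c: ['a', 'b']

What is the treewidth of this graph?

1

A width-1 tree decomposition is:
Bags: B1 = {b, c}  B2 = {a, c}
Tree: B1–B2
Each bag holds 2 vertices, so the decomposition has width 1, which upper-bounds the treewidth. Any graph with an edge has treewidth ≥ 1, and G has the edge b–c. Therefore the treewidth is 1.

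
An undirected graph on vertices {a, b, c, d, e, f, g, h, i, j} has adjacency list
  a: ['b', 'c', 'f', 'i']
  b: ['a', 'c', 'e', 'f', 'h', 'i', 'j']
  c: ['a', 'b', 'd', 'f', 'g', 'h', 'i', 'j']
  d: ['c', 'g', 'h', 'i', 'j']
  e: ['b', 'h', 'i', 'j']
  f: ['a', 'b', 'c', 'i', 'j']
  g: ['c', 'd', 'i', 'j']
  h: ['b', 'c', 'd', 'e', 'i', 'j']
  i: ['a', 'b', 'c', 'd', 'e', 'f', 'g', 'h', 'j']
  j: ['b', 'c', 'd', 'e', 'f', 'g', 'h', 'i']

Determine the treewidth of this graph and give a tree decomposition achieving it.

The largest bag has 5 vertices, giving width 4; this decomposition certifies tw(G) ≤ 4. For the lower bound, the 5 vertices {b, e, h, i, j} are pairwise adjacent, and any tree decomposition puts a clique entirely inside one bag — forcing width ≥ 4. The upper and lower bounds meet at 4, so that is the treewidth.

Treewidth 4.
One optimal decomposition is:
Bags: B1 = {c, d, h, i, j}  B2 = {b, c, h, i, j}  B3 = {b, e, h, i, j}  B4 = {b, c, f, i, j}  B5 = {a, b, c, f, i}  B6 = {c, d, g, i, j}
Tree: B1–B2, B2–B3, B2–B4, B4–B5, B1–B6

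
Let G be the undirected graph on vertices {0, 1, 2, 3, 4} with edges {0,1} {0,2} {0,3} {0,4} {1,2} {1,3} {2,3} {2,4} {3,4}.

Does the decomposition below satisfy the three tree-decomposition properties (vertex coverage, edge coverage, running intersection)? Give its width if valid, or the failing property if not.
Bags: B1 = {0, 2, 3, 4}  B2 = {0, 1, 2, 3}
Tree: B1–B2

Vertex coverage: the bags together contain {0, 1, 2, 3, 4}, the full vertex set. Edge coverage: each edge of G has both endpoints in at least one bag. Running intersection: for every vertex, the bags containing it form a connected subtree. All three properties hold, so this is a valid tree decomposition of width max|bag| − 1 = 3, and hence tw(G) ≤ 3.

Yes; width 3.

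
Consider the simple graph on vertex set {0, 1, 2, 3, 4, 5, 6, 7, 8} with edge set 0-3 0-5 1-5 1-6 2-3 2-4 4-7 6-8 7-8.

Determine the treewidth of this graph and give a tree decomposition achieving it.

Treewidth 2.
One such decomposition:
Bags: B1 = {1, 5, 6}  B2 = {5, 6, 8}  B3 = {5, 7, 8}  B4 = {4, 5, 7}  B5 = {2, 4, 5}  B6 = {2, 3, 5}  B7 = {0, 3, 5}
Tree: B1–B2, B2–B3, B3–B4, B4–B5, B5–B6, B6–B7

Every bag has size at most 3, so the width is 3 − 1 = 2 and tw(G) ≤ 2. For the lower bound, G contains the cycle 5–1–6–8–7–4–2–3–0–5, so G is not a forest; only forests have treewidth ≤ 1, hence tw(G) ≥ 2. Therefore the treewidth is 2.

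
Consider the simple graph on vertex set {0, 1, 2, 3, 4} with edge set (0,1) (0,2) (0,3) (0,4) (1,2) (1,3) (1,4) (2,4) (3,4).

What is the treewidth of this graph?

3

A width-3 tree decomposition is:
Bags: B1 = {0, 1, 2, 4}  B2 = {0, 1, 3, 4}
Tree: B1–B2
Each bag holds 4 vertices, so the decomposition has width 3, which upper-bounds the treewidth. Conversely, {0, 1, 2, 4} is a clique of size 4, and the vertices of any clique must share a bag in every tree decomposition; so some bag has ≥ 4 vertices and tw(G) ≥ 3. The upper and lower bounds meet at 3, so that is the treewidth.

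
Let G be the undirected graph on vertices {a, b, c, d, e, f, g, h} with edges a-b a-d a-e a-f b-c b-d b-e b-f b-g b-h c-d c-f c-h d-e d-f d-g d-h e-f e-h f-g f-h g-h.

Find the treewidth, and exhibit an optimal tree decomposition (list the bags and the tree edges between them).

Each bag holds 5 vertices, so the decomposition has width 4, which upper-bounds the treewidth. On the other hand G contains the 5-clique {b, d, f, g, h}. A clique must lie in a single bag of any decomposition, so no decomposition can have width below 4. The upper and lower bounds meet at 4, so that is the treewidth.

Treewidth 4.
One optimal decomposition is:
Bags: B1 = {b, d, e, f, h}  B2 = {b, c, d, f, h}  B3 = {b, d, f, g, h}  B4 = {a, b, d, e, f}
Tree: B1–B2, B2–B3, B1–B4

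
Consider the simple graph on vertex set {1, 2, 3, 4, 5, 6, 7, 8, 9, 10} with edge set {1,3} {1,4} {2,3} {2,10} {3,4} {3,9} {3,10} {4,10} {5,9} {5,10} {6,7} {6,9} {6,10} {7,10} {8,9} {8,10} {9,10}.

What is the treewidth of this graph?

A width-2 tree decomposition is:
Bags: B1 = {3, 9, 10}  B2 = {2, 3, 10}  B3 = {8, 9, 10}  B4 = {6, 9, 10}  B5 = {5, 9, 10}  B6 = {6, 7, 10}  B7 = {3, 4, 10}  B8 = {1, 3, 4}
Tree: B1–B2, B1–B3, B1–B4, B3–B5, B4–B6, B1–B7, B7–B8
Every bag has size at most 3, so the width is 3 − 1 = 2 and tw(G) ≤ 2. On the other hand G contains the 3-clique {1, 3, 4}. A clique must lie in a single bag of any decomposition, so no decomposition can have width below 2. Therefore the treewidth is 2.

2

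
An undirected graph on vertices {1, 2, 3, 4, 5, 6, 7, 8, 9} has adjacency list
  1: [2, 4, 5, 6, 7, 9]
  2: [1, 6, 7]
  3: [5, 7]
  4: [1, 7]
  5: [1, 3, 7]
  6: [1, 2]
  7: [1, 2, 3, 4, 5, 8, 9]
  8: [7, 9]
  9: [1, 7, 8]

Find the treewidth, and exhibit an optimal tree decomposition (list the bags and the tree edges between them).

Treewidth 2.
One optimal decomposition is:
Bags: B1 = {1, 5, 7}  B2 = {3, 5, 7}  B3 = {1, 2, 7}  B4 = {1, 4, 7}  B5 = {1, 2, 6}  B6 = {1, 7, 9}  B7 = {7, 8, 9}
Tree: B1–B2, B1–B3, B1–B4, B3–B5, B3–B6, B6–B7

The largest bag has 3 vertices, giving width 2; this decomposition certifies tw(G) ≤ 2. Conversely, {1, 2, 6} is a clique of size 3, and the vertices of any clique must share a bag in every tree decomposition; so some bag has ≥ 3 vertices and tw(G) ≥ 2. The upper and lower bounds meet at 2, so that is the treewidth.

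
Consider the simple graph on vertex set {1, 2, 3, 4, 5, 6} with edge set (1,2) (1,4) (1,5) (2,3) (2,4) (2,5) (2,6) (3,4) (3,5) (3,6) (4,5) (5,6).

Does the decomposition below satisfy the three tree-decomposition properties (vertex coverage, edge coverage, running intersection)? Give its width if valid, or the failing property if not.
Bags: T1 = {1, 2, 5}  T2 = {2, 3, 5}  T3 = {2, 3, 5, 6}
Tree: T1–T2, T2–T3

A tree decomposition must satisfy three properties: every vertex lies in some bag; for every edge, both endpoints lie together in some bag; and for every vertex, the bags containing it form a connected subtree. Here vertex 4 appears in no bag, so the decomposition is invalid.

No — vertex 4 appears in no bag.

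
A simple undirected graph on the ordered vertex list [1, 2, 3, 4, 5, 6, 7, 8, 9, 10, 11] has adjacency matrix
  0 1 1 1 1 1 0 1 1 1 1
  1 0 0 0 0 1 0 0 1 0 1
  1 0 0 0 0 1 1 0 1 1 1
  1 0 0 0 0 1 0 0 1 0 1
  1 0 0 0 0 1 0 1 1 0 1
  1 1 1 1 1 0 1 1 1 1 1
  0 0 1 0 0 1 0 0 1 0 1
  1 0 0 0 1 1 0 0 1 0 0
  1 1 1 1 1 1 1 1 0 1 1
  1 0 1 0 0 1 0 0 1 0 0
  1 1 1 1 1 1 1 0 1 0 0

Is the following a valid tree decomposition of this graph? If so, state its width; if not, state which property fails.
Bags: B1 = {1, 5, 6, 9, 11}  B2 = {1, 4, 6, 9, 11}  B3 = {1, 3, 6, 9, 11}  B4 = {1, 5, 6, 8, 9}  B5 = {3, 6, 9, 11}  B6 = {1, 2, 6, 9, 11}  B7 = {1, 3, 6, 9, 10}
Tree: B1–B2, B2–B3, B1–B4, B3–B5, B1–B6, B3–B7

A tree decomposition must satisfy three properties: every vertex lies in some bag; for every edge, both endpoints lie together in some bag; and for every vertex, the bags containing it form a connected subtree. Here vertex 7 appears in no bag, so the decomposition is invalid.

No — vertex 7 appears in no bag.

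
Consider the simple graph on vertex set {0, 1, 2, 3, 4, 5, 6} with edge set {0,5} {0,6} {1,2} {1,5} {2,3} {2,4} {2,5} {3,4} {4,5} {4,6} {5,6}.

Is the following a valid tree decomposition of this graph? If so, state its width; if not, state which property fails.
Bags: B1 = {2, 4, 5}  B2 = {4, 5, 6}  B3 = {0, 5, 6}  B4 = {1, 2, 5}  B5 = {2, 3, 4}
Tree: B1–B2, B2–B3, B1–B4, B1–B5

Checking the three conditions: (i) the bags cover all of {0, 1, 2, 3, 4, 5, 6}; (ii) for each edge, some bag contains both endpoints; (iii) the bags containing any fixed vertex form a subtree. All hold, so the decomposition is valid with width 3 − 1 = 2.

Yes; width 2.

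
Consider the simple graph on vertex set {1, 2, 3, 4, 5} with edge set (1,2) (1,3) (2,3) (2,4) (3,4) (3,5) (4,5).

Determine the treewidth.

2

A width-2 tree decomposition is:
Bags: B1 = {2, 3, 4}  B2 = {1, 2, 3}  B3 = {3, 4, 5}
Tree: B1–B2, B1–B3
Every bag has size at most 3, so the width is 3 − 1 = 2 and tw(G) ≤ 2. On the other hand G contains the 3-clique {1, 2, 3}. A clique must lie in a single bag of any decomposition, so no decomposition can have width below 2. Hence tw(G) = 2 exactly.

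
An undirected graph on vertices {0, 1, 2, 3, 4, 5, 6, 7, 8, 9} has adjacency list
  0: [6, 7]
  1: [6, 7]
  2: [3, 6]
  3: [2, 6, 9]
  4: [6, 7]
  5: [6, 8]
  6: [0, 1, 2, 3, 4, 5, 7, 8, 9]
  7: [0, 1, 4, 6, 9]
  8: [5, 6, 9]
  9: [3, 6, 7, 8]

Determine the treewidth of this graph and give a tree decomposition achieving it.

Treewidth 2.
One optimal decomposition is:
Bags: B1 = {4, 6, 7}  B2 = {6, 7, 9}  B3 = {0, 6, 7}  B4 = {3, 6, 9}  B5 = {2, 3, 6}  B6 = {6, 8, 9}  B7 = {5, 6, 8}  B8 = {1, 6, 7}
Tree: B1–B2, B2–B3, B2–B4, B4–B5, B2–B6, B6–B7, B2–B8

Every bag has size at most 3, so the width is 3 − 1 = 2 and tw(G) ≤ 2. On the other hand G contains the 3-clique {2, 3, 6}. A clique must lie in a single bag of any decomposition, so no decomposition can have width below 2. The upper and lower bounds meet at 2, so that is the treewidth.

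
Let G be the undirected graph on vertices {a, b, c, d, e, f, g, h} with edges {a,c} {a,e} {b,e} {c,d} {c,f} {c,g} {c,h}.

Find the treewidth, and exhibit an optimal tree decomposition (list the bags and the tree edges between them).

Treewidth 1.
One optimal decomposition is:
Bags: B1 = {c, d}  B2 = {a, c}  B3 = {c, f}  B4 = {c, g}  B5 = {a, e}  B6 = {b, e}  B7 = {c, h}
Tree: B1–B2, B2–B3, B1–B4, B2–B5, B5–B6, B1–B7

The largest bag has 2 vertices, giving width 1; this decomposition certifies tw(G) ≤ 1. Any graph with an edge has treewidth ≥ 1, and G has the edge d–c. Combining the bounds, tw(G) = 1.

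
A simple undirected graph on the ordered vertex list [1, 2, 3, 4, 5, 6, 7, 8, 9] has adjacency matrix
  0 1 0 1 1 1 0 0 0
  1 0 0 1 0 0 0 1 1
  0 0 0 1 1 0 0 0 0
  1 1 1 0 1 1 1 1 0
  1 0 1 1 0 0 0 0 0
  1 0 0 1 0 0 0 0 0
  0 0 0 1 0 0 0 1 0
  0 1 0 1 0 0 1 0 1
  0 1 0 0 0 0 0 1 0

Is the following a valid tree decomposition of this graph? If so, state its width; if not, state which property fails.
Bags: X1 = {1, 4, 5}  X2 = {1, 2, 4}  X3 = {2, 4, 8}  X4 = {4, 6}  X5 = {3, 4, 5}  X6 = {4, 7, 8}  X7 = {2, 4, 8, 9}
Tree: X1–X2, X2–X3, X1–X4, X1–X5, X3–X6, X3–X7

No — edge (1,6) lies in no bag.

A tree decomposition must satisfy three properties: every vertex lies in some bag; for every edge, both endpoints lie together in some bag; and for every vertex, the bags containing it form a connected subtree. Here edge (1,6) lies in no bag, so the decomposition is invalid.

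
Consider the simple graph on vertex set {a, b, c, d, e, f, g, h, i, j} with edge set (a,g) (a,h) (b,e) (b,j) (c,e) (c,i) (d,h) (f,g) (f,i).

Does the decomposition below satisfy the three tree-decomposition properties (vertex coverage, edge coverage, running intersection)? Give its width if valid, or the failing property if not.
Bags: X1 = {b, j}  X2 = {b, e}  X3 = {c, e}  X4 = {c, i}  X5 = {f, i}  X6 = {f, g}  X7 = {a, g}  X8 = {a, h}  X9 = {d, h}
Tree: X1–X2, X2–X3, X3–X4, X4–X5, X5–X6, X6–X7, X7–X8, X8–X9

Yes; width 1.

Every vertex of G appears in some bag (union = {a, b, c, d, e, f, g, h, i, j}); every edge is covered by a bag; and for each vertex v the set of bags containing v is connected in the bag tree. The decomposition is therefore valid. The largest bag has 2 vertices, so the width is 1.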